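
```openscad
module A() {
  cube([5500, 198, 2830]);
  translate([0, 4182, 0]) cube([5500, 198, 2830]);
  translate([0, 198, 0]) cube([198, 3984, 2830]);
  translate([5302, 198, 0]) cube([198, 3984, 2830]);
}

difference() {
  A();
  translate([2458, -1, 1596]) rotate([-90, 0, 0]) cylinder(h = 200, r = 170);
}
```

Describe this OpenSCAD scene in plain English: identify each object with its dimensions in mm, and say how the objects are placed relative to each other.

A is the wall frame of a small rectangular building: four walls, each 2830 mm tall and 198 mm thick, enclosing a footprint 5500 mm (x) by 4380 mm (y) outside-to-outside, with no floor or roof. The front and back walls (the −y and +y sides) span the full width; the two side walls fit between them.

The house frame has a circular hole of radius 170 mm through its front wall, centred at (x = 2458, z = 1596).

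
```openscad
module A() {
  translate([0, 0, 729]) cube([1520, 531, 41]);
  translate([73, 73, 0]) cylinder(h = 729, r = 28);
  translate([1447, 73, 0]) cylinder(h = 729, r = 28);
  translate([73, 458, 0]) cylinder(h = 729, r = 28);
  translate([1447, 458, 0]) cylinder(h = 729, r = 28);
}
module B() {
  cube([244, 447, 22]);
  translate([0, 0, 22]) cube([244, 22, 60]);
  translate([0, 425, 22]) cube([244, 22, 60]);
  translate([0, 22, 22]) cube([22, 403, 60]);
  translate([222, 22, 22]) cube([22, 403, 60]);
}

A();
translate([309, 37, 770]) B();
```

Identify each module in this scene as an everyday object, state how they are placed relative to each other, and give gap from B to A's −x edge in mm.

A is a table. B is an open box. The open box is on top of the table. The gap from the open box to the table's −x edge is 309 mm.

The open box's min-x is at 309; the table's min-x is 0; gap = 309 mm.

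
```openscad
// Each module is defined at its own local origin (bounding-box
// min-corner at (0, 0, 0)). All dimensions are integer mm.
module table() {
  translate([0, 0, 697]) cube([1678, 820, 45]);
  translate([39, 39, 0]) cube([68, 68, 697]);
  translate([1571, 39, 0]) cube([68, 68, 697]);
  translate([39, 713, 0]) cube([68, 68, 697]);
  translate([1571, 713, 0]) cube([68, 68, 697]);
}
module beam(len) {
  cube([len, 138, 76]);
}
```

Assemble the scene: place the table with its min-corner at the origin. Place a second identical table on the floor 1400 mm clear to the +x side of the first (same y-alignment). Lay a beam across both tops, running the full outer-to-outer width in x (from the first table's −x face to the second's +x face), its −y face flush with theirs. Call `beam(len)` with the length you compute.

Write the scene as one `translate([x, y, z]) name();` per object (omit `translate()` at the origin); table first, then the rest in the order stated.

table();
translate([3078, 0, 0]) table();
translate([0, 0, 742]) beam(4756);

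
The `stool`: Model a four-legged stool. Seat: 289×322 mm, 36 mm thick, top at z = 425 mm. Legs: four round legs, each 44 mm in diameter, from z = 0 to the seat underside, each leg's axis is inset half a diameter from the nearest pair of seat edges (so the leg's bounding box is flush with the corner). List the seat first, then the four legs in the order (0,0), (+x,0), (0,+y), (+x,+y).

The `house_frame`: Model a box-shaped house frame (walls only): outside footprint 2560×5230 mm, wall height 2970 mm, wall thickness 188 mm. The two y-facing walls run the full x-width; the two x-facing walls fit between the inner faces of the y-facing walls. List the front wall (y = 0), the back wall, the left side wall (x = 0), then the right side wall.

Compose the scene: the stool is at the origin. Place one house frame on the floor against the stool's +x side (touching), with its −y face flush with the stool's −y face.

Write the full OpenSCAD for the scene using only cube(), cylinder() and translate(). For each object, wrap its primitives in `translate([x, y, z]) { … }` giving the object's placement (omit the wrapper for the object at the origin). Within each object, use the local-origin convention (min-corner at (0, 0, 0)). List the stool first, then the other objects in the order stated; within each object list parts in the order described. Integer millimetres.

translate([0, 0, 389]) cube([289, 322, 36]);
translate([22, 22, 0]) cylinder(h = 389, r = 22);
translate([267, 22, 0]) cylinder(h = 389, r = 22);
translate([22, 300, 0]) cylinder(h = 389, r = 22);
translate([267, 300, 0]) cylinder(h = 389, r = 22);
translate([289, 0, 0]) {
  cube([2560, 188, 2970]);
  translate([0, 5042, 0]) cube([2560, 188, 2970]);
  translate([0, 188, 0]) cube([188, 4854, 2970]);
  translate([2372, 188, 0]) cube([188, 4854, 2970]);
}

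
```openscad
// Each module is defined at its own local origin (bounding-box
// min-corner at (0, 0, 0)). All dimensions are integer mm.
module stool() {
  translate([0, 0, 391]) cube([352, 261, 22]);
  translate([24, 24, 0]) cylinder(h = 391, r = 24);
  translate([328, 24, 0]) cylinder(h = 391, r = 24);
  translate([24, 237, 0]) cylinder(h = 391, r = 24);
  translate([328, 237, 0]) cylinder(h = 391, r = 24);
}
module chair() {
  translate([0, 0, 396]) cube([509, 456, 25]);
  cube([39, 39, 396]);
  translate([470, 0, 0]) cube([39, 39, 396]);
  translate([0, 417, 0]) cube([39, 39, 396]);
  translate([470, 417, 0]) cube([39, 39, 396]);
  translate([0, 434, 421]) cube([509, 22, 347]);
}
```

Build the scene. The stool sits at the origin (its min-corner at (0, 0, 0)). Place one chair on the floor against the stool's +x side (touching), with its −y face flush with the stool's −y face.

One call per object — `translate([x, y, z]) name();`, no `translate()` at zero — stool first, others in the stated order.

stool();
translate([352, 0, 0]) chair();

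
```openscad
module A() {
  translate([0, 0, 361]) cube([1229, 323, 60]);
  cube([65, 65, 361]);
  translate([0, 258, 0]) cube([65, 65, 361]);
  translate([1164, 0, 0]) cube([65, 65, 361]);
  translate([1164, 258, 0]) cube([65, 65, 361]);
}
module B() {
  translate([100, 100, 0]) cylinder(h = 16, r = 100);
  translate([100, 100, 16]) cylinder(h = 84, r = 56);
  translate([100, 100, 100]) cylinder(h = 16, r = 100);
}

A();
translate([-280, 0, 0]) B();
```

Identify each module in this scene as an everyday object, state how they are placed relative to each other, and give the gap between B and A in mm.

The spool's nearest face is 80 mm from the bench's −x face.

A is a bench. B is a spool. The spool is on the floor beside the bench on its −x side. The gap between the spool and the bench is 80 mm.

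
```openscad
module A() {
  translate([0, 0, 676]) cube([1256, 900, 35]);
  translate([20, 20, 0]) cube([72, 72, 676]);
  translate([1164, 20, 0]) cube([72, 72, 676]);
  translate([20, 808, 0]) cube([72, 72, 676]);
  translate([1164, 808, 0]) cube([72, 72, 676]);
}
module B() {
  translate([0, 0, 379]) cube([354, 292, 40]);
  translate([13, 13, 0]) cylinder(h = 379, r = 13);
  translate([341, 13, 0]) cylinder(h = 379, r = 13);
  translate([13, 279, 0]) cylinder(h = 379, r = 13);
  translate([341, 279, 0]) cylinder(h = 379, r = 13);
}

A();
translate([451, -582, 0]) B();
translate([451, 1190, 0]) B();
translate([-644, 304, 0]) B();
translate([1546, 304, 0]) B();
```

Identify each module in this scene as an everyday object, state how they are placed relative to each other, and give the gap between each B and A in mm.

Each stool's nearest face is 290 mm from the table's bounding box.

A is a table. B is a stool. Four stools sit around the table at the −y, +y, −x, +x sides. The gap between each stool and the table is 290 mm.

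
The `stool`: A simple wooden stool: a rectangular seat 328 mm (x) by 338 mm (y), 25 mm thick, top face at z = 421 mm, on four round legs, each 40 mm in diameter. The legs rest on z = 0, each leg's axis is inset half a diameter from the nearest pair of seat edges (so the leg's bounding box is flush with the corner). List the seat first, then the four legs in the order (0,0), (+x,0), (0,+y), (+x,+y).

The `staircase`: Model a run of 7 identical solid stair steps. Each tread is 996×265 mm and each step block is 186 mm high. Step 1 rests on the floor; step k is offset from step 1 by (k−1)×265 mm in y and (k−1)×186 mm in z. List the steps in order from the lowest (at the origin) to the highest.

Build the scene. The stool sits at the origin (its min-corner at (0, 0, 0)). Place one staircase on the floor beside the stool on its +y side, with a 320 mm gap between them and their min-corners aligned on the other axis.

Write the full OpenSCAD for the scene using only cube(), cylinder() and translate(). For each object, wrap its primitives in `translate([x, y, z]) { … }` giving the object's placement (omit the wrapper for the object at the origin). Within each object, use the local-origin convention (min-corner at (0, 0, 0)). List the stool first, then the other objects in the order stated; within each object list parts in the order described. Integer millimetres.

translate([0, 0, 396]) cube([328, 338, 25]);
translate([20, 20, 0]) cylinder(h = 396, r = 20);
translate([308, 20, 0]) cylinder(h = 396, r = 20);
translate([20, 318, 0]) cylinder(h = 396, r = 20);
translate([308, 318, 0]) cylinder(h = 396, r = 20);
translate([0, 658, 0]) {
  cube([996, 265, 186]);
  translate([0, 265, 186]) cube([996, 265, 186]);
  translate([0, 530, 372]) cube([996, 265, 186]);
  translate([0, 795, 558]) cube([996, 265, 186]);
  translate([0, 1060, 744]) cube([996, 265, 186]);
  translate([0, 1325, 930]) cube([996, 265, 186]);
  translate([0, 1590, 1116]) cube([996, 265, 186]);
}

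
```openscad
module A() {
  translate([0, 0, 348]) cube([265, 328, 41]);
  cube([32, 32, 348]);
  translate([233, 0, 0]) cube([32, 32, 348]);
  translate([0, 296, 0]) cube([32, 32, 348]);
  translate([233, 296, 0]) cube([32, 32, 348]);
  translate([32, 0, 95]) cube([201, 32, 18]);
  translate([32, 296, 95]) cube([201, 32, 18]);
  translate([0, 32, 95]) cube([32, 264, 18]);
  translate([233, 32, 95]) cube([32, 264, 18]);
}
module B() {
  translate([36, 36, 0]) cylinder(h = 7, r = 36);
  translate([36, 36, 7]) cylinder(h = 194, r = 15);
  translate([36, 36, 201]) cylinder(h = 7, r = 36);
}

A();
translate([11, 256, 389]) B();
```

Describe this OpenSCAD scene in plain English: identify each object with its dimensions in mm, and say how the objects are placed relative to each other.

A is a simple wooden stool: a rectangular seat 265 mm (x) by 328 mm (y), 41 mm thick, top face at z = 389 mm, on four square legs, each 32×32 mm in cross-section. The legs rest on z = 0, each flush with a corner of the seat. Four stretchers, 32 mm wide and 18 mm tall, connect adjacent legs with their undersides at z = 95 mm, each running between the inner faces of the legs it joins and aligned with the legs' outer faces on the other axis.

B is a spool: two coaxial disc flanges of radius 36 mm and thickness 7 mm, joined by a core cylinder of radius 15 mm and height 194 mm. The lower flange rests on z = 0 and the three cylinders share a vertical axis.

The spool is on top of the stool.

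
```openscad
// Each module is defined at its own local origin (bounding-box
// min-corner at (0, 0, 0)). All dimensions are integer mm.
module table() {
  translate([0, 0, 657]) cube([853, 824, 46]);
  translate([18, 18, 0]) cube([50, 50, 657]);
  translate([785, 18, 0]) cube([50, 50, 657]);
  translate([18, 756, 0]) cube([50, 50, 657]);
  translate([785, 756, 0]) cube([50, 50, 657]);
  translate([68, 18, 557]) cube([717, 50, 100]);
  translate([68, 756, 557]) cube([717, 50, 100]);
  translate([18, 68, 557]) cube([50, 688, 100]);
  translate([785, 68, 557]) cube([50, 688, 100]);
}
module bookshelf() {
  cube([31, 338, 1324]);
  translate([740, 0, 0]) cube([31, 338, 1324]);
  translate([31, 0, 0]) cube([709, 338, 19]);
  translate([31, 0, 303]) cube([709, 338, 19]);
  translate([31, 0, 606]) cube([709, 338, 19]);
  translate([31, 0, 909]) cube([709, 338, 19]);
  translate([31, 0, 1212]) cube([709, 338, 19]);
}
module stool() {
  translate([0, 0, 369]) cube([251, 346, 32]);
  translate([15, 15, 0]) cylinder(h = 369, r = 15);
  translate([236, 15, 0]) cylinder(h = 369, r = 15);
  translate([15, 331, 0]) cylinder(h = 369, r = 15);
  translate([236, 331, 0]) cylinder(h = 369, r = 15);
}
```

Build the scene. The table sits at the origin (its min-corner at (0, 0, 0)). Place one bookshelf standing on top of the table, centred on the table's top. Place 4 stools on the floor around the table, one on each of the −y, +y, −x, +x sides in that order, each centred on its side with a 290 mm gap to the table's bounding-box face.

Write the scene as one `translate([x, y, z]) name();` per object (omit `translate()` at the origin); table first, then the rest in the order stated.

table();
translate([41, 243, 703]) bookshelf();
translate([301, -636, 0]) stool();
translate([301, 1114, 0]) stool();
translate([-541, 239, 0]) stool();
translate([1143, 239, 0]) stool();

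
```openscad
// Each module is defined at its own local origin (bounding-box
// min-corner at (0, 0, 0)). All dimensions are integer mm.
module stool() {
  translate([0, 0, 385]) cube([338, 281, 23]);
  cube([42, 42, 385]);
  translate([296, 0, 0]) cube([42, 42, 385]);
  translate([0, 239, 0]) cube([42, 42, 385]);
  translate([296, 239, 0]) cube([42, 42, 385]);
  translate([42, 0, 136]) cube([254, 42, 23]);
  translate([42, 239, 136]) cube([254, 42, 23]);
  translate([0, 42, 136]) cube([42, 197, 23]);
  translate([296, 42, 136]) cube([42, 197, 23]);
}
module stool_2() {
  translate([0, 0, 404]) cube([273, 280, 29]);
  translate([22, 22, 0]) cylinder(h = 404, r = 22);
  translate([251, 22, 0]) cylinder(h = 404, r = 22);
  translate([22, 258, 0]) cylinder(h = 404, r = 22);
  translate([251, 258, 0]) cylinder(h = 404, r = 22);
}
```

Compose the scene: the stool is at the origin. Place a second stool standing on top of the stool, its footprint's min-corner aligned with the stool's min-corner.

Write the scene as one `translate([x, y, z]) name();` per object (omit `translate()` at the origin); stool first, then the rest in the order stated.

stool();
translate([0, 0, 408]) stool_2();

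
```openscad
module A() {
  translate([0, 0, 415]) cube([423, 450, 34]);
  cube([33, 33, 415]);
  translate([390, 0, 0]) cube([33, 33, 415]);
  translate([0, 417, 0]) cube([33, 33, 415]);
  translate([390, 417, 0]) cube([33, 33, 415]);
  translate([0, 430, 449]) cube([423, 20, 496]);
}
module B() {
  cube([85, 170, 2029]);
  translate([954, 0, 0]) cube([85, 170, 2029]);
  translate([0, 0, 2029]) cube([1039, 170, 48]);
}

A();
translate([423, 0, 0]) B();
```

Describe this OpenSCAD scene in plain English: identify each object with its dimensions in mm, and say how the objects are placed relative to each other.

A is a chair: 423×450 mm seat, 34 mm thick, top at z = 449 mm, on four 33 mm square corner legs flush with the seat edges. A 20 mm thick backrest slab spans the full seat width, extending 496 mm above the seat top, its back face flush with the seat's +y edge.

B is a door frame. The clear opening is 869 mm wide and 2029 mm high. Two 85 mm wide jambs, 170 mm deep, stand either side of the opening from the floor to the top of the opening. A 48 mm thick head sits across the top of both jambs, spanning the full outside width of the frame.

The door frame is against the chair's +x side, with their −y faces flush.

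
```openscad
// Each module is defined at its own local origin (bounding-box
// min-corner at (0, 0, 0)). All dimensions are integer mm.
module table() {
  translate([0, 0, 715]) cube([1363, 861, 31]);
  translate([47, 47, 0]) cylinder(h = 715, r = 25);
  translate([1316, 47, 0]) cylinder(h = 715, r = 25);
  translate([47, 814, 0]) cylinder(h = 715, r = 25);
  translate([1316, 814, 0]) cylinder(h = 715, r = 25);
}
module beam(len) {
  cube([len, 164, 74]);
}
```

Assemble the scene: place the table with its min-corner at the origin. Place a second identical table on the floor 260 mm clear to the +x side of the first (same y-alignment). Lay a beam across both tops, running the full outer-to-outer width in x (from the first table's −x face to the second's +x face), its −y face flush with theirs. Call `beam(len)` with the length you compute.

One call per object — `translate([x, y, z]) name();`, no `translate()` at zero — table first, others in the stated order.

table();
translate([1623, 0, 0]) table();
translate([0, 0, 746]) beam(2986);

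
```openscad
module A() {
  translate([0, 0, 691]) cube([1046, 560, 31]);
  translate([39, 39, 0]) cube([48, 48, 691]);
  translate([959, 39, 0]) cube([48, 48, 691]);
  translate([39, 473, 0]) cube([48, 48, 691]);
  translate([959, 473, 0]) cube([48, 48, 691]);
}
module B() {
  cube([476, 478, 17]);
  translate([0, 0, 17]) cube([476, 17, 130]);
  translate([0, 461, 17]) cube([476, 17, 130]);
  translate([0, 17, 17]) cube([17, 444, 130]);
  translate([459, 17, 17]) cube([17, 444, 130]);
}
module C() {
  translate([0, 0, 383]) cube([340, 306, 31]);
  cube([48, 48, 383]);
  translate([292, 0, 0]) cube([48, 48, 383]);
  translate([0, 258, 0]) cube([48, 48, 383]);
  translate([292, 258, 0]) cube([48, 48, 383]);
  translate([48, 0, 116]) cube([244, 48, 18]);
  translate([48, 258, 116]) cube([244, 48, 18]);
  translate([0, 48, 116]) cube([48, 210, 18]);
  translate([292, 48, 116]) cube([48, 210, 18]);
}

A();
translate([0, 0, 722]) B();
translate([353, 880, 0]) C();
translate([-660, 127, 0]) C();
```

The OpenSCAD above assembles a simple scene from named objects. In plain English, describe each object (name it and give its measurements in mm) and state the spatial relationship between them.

A is a table with a 1046×560 mm rectangular top, 31 mm thick, top surface at z = 722 mm, supported by four 48×48 mm square legs, each inset 39 mm from the nearest pair of top edges, running from the floor.

B is an open storage box with external size 476×478×147 mm and wall thickness 17 mm (the base is also 17 mm thick). The base covers the whole footprint; the four walls stand on the base, with the y-facing walls full-width and the x-facing walls fitting between their inner faces.

C is a four-legged stool. The seat is a 340×306×31 mm slab whose top surface is at z = 414 mm; four square legs, each 48×48 mm in cross-section, run from the floor (z = 0) to the underside of the seat, each flush with a corner of the seat. Four stretchers, 48 mm wide and 18 mm tall, connect adjacent legs with their undersides at z = 116 mm, each running between the inner faces of the legs it joins and aligned with the legs' outer faces on the other axis.

The open box is on top of the table. Two stools sit around the table at the +y, −x sides.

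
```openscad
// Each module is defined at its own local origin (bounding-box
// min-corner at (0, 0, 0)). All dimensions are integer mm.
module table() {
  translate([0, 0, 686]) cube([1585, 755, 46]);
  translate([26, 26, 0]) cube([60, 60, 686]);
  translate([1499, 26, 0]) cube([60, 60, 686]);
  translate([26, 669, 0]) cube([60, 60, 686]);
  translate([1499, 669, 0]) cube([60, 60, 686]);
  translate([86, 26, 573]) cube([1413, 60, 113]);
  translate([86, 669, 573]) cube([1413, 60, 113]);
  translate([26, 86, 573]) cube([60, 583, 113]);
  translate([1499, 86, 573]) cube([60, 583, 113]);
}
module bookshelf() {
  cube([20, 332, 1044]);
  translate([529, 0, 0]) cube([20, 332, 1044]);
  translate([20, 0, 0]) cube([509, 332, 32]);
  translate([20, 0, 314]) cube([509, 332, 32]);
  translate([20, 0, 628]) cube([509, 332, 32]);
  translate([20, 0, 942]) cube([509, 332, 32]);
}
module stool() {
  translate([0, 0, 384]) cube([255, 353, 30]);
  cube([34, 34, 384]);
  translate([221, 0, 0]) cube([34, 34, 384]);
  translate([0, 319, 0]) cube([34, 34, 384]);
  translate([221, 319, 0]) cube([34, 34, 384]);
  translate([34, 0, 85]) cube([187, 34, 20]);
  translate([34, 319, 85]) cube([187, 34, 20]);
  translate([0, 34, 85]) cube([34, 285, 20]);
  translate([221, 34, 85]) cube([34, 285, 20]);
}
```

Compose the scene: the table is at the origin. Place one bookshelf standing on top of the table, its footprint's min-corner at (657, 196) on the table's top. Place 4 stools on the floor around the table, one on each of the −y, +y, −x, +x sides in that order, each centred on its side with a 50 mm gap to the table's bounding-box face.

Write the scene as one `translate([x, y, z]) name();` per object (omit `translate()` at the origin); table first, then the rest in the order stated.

table();
translate([657, 196, 732]) bookshelf();
translate([665, -403, 0]) stool();
translate([665, 805, 0]) stool();
translate([-305, 201, 0]) stool();
translate([1635, 201, 0]) stool();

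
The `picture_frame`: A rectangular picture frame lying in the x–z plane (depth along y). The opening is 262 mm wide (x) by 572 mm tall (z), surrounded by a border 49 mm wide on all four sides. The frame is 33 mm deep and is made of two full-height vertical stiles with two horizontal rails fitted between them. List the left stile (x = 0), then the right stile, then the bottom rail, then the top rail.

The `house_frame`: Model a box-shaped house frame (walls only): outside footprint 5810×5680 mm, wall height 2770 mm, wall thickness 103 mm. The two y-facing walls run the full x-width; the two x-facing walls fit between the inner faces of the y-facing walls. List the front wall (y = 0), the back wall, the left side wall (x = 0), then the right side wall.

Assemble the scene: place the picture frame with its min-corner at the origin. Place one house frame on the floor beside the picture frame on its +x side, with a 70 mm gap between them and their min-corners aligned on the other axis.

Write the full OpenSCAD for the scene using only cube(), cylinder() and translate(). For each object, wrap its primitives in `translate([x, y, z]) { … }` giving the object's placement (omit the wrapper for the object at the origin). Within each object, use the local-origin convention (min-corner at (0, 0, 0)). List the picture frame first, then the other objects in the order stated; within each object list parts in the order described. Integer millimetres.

cube([49, 33, 670]);
translate([311, 0, 0]) cube([49, 33, 670]);
translate([49, 0, 0]) cube([262, 33, 49]);
translate([49, 0, 621]) cube([262, 33, 49]);
translate([430, 0, 0]) {
  cube([5810, 103, 2770]);
  translate([0, 5577, 0]) cube([5810, 103, 2770]);
  translate([0, 103, 0]) cube([103, 5474, 2770]);
  translate([5707, 103, 0]) cube([103, 5474, 2770]);
}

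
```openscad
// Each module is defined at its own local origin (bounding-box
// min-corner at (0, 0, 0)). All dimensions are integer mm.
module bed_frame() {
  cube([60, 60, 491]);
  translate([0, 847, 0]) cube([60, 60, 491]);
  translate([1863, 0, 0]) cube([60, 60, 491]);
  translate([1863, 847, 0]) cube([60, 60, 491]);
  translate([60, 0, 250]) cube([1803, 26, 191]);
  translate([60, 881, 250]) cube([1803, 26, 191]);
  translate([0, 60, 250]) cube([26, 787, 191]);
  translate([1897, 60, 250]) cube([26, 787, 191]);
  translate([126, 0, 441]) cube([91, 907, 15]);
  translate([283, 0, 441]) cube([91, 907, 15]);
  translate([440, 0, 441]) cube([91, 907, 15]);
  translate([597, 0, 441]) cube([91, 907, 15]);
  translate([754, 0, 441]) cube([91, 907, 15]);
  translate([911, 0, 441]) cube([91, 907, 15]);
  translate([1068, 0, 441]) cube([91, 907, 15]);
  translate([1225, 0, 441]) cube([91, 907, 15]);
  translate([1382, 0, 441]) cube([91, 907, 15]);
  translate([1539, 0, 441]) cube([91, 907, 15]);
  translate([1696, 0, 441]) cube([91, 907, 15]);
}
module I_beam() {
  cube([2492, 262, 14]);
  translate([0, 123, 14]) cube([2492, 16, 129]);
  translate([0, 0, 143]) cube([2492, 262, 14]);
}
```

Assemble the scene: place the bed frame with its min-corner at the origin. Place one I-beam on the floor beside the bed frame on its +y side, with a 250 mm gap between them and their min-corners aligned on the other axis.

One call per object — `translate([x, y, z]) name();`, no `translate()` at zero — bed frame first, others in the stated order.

bed_frame();
translate([0, 1157, 0]) I_beam();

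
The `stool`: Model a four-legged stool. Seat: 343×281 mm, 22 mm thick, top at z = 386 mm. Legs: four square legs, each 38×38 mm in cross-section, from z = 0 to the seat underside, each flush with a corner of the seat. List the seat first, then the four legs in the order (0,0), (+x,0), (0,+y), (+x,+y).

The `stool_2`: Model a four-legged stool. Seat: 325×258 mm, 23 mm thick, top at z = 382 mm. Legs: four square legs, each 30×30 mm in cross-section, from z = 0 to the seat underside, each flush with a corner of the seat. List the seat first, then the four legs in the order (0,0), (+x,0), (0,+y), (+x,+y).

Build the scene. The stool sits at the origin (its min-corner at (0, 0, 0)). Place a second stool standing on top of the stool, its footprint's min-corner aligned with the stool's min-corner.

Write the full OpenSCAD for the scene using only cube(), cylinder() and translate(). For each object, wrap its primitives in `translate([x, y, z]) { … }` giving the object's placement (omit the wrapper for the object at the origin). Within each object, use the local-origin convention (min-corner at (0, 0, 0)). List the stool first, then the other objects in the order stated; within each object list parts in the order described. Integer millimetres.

translate([0, 0, 364]) cube([343, 281, 22]);
cube([38, 38, 364]);
translate([305, 0, 0]) cube([38, 38, 364]);
translate([0, 243, 0]) cube([38, 38, 364]);
translate([305, 243, 0]) cube([38, 38, 364]);
translate([0, 0, 386]) {
  translate([0, 0, 359]) cube([325, 258, 23]);
  cube([30, 30, 359]);
  translate([295, 0, 0]) cube([30, 30, 359]);
  translate([0, 228, 0]) cube([30, 30, 359]);
  translate([295, 228, 0]) cube([30, 30, 359]);
}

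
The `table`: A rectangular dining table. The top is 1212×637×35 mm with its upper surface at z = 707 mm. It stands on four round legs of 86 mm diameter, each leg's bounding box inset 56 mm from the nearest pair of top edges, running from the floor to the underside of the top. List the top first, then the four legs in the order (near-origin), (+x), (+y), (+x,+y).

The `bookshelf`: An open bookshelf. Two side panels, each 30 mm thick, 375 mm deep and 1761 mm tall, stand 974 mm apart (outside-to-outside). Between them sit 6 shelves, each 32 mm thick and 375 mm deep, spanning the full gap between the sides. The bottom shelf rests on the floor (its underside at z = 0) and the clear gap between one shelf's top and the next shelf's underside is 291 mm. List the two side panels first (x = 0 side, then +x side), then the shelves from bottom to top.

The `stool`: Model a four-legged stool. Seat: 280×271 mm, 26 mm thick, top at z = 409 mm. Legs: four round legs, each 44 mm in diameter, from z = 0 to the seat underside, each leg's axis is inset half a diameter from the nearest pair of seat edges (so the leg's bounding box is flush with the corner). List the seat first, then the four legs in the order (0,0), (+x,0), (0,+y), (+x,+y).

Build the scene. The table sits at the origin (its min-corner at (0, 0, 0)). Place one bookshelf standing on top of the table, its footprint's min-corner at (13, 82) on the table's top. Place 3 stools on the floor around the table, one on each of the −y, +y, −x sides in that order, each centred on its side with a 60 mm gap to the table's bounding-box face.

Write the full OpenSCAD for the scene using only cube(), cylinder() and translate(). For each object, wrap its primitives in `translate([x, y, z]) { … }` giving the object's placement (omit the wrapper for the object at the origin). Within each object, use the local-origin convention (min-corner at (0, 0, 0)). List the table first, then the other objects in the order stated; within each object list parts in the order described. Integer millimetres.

translate([0, 0, 672]) cube([1212, 637, 35]);
translate([99, 99, 0]) cylinder(h = 672, r = 43);
translate([1113, 99, 0]) cylinder(h = 672, r = 43);
translate([99, 538, 0]) cylinder(h = 672, r = 43);
translate([1113, 538, 0]) cylinder(h = 672, r = 43);
translate([13, 82, 707]) {
  cube([30, 375, 1761]);
  translate([944, 0, 0]) cube([30, 375, 1761]);
  translate([30, 0, 0]) cube([914, 375, 32]);
  translate([30, 0, 323]) cube([914, 375, 32]);
  translate([30, 0, 646]) cube([914, 375, 32]);
  translate([30, 0, 969]) cube([914, 375, 32]);
  translate([30, 0, 1292]) cube([914, 375, 32]);
  translate([30, 0, 1615]) cube([914, 375, 32]);
}
translate([466, -331, 0]) {
  translate([0, 0, 383]) cube([280, 271, 26]);
  translate([22, 22, 0]) cylinder(h = 383, r = 22);
  translate([258, 22, 0]) cylinder(h = 383, r = 22);
  translate([22, 249, 0]) cylinder(h = 383, r = 22);
  translate([258, 249, 0]) cylinder(h = 383, r = 22);
}
translate([466, 697, 0]) {
  translate([0, 0, 383]) cube([280, 271, 26]);
  translate([22, 22, 0]) cylinder(h = 383, r = 22);
  translate([258, 22, 0]) cylinder(h = 383, r = 22);
  translate([22, 249, 0]) cylinder(h = 383, r = 22);
  translate([258, 249, 0]) cylinder(h = 383, r = 22);
}
translate([-340, 183, 0]) {
  translate([0, 0, 383]) cube([280, 271, 26]);
  translate([22, 22, 0]) cylinder(h = 383, r = 22);
  translate([258, 22, 0]) cylinder(h = 383, r = 22);
  translate([22, 249, 0]) cylinder(h = 383, r = 22);
  translate([258, 249, 0]) cylinder(h = 383, r = 22);
}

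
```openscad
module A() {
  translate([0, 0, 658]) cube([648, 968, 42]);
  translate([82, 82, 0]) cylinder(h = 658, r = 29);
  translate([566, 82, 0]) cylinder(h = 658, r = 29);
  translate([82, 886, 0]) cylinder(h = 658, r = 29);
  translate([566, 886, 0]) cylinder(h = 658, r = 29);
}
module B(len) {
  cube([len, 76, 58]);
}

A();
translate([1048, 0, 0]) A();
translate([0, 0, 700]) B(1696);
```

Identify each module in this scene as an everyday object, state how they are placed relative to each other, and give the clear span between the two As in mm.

Second table starts at x = 1048; first ends at x = 648; clear span = 1048 − 648 = 400 mm.

A is a table. B is a beam. A beam spans the tops of two tables. The clear span between the two tables is 400 mm.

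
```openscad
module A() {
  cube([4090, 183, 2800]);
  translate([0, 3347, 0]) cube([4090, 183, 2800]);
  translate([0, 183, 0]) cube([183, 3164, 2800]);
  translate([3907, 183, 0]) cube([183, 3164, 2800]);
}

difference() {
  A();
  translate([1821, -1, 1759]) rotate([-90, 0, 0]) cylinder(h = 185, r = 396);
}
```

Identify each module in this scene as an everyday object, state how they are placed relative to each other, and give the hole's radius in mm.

The subtracted cylinder has r = 396 mm.

A is a house frame. The house frame has a circular hole through its front wall. The hole's radius is 396 mm.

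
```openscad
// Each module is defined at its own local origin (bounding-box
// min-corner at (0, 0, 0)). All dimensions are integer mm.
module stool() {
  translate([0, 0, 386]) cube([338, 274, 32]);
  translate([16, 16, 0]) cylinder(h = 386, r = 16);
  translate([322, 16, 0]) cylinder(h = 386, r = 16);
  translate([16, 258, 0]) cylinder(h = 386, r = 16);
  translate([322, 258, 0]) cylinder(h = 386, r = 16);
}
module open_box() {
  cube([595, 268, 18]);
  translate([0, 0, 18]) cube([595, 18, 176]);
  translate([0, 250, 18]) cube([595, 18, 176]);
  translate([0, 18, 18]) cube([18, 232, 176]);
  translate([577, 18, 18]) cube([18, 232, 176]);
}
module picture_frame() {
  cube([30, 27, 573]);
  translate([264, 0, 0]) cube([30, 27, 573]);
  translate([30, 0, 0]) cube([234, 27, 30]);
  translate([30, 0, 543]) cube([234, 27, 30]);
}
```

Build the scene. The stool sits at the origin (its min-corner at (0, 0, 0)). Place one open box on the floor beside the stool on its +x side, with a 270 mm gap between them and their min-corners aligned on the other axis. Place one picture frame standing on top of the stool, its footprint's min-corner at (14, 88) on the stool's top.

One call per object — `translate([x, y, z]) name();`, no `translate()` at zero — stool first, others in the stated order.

stool();
translate([608, 0, 0]) open_box();
translate([14, 88, 418]) picture_frame();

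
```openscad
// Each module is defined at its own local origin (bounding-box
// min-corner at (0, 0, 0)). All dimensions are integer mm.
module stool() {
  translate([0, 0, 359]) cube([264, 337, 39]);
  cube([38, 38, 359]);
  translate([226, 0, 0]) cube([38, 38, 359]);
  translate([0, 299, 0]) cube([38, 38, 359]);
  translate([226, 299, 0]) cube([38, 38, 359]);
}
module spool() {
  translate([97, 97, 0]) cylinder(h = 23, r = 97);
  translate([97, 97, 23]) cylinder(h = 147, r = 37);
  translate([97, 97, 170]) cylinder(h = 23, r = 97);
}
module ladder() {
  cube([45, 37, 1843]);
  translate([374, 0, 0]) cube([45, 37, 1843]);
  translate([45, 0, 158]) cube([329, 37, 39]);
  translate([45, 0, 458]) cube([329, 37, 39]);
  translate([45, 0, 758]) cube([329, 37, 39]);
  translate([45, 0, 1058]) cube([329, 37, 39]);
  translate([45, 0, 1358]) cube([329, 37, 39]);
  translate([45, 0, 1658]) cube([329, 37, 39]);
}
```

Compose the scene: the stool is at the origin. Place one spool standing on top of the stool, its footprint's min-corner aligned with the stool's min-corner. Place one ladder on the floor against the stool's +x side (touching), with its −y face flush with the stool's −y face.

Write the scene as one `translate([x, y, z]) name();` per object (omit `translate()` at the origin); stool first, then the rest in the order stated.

stool();
translate([0, 0, 398]) spool();
translate([264, 0, 0]) ladder();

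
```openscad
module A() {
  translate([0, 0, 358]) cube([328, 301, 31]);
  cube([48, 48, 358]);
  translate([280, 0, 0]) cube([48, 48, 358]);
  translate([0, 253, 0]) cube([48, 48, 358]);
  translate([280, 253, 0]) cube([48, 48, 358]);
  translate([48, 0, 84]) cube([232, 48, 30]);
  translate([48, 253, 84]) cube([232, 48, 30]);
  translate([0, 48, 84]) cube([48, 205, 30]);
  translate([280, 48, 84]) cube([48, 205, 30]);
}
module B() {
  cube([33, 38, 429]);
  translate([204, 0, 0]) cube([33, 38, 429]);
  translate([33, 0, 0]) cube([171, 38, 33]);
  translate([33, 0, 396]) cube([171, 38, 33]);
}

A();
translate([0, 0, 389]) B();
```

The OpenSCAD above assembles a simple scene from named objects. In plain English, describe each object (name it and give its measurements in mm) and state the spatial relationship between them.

A is a four-legged stool. The seat is 328×301 mm, 31 mm thick, top at z = 389 mm. It stands on four square legs, each 48×48 mm in cross-section, from z = 0 to the seat underside, each flush with a corner of the seat. Four stretchers, 48 mm wide and 30 mm tall, connect adjacent legs with their undersides at z = 84 mm, each running between the inner faces of the legs it joins and aligned with the legs' outer faces on the other axis.

B is a rectangular picture frame lying in the x–z plane (depth along y). The opening is 171 mm wide (x) by 363 mm tall (z), surrounded by a border 33 mm wide on all four sides. The frame is 38 mm deep and is made of two full-height vertical stiles with two horizontal rails fitted between them.

The picture frame is on top of the stool.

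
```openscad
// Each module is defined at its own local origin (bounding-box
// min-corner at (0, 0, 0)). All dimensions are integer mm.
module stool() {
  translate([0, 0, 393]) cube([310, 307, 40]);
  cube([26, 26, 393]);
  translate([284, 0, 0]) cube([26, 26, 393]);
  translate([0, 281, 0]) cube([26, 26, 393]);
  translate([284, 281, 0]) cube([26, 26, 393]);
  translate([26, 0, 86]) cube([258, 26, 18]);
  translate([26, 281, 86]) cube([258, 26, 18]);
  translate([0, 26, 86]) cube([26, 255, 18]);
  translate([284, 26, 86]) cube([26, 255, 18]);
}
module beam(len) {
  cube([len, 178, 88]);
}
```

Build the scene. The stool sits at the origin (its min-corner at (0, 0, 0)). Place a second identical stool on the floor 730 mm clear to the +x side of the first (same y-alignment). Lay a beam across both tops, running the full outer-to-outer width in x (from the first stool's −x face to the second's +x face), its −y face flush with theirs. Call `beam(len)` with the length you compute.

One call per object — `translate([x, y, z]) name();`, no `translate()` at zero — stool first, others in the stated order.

stool();
translate([1040, 0, 0]) stool();
translate([0, 0, 433]) beam(1350);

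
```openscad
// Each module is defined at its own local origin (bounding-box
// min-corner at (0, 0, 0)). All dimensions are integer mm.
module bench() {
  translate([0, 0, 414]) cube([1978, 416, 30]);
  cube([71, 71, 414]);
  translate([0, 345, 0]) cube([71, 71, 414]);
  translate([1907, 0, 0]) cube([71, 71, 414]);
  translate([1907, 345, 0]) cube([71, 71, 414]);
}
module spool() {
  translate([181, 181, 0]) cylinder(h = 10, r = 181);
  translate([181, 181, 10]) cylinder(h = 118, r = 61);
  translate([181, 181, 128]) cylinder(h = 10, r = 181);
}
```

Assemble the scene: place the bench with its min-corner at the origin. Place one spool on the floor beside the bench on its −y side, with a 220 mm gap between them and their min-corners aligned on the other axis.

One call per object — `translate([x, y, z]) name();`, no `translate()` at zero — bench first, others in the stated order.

bench();
translate([0, -582, 0]) spool();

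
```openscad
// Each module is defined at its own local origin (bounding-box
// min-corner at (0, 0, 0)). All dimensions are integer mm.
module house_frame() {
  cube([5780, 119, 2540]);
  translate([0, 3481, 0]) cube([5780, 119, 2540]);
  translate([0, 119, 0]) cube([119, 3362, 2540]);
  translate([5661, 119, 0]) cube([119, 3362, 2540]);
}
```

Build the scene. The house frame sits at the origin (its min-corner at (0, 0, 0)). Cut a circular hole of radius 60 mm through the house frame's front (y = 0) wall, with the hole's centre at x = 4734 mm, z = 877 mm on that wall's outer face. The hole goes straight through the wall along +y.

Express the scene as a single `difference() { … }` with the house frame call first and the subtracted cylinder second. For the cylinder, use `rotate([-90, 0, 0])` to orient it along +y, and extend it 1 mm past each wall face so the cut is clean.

difference() {
  house_frame();
  translate([4734, -1, 877]) rotate([-90, 0, 0]) cylinder(h = 121, r = 60);
}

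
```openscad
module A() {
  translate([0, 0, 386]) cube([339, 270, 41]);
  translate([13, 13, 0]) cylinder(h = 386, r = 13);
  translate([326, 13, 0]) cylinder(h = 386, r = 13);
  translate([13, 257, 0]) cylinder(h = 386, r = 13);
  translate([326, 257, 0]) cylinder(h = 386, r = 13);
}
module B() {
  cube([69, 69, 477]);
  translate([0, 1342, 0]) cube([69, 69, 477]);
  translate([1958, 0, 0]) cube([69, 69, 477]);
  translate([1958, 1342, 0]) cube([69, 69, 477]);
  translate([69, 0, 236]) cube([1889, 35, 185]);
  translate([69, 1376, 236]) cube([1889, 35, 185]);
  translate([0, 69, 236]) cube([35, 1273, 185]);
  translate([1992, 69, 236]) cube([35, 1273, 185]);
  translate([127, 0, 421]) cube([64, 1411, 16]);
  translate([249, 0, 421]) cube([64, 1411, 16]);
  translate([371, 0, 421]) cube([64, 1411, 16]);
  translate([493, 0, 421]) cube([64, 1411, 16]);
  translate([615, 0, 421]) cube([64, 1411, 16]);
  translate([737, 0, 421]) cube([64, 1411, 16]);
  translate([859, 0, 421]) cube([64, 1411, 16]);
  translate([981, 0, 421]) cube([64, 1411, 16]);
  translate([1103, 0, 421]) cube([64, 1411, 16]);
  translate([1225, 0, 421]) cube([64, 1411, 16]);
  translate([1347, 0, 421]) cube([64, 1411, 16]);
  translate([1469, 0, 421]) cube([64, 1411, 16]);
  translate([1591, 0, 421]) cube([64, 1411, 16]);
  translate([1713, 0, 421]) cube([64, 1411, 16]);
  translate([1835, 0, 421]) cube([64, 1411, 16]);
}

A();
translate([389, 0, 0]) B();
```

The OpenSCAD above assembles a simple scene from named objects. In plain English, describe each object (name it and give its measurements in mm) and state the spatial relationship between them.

A is a simple wooden stool: a rectangular seat 339 mm (x) by 270 mm (y), 41 mm thick, top face at z = 427 mm, on four round legs, each 26 mm in diameter. The legs rest on z = 0, each leg's axis is inset half a diameter from the nearest pair of seat edges (so the leg's bounding box is flush with the corner).

B is a bed frame 2027 mm long (x) by 1411 mm wide (y). Four 69×69 mm corner posts, 477 mm tall, at the corners of the footprint. Four rails of 35 mm thickness and 185 mm height run between adjacent posts with their undersides at z = 236 mm, their outer faces flush with the outside of the frame (the two x-running rails run between the posts' inner faces; the two y-running rails run between the posts' inner faces). 15 slats, each 64 mm wide (x) and 16 mm thick, lie across the top of the two x-running rails, running the full 1411 mm width of the frame in y; the slats are evenly spaced along x between the inner faces of the end posts with equal gaps (rounded down to the nearest mm) at the −x end and between each pair — any rounding remainder accumulates at the +x end.

The bed frame is on the floor beside the stool on its +x side.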